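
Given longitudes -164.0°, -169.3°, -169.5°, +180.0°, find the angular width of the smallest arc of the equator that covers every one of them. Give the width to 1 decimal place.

Sort the longitudes: -169.5°, -169.3°, -164.0°, +180.0°.
Eastward gaps between consecutive values (wrapping around): 0.2°, 5.3°, 344.0°, 10.5°.
Largest gap = 344.0° ⇒ minimal covering band is its complement: 360° − 344.0° = 16.0°.
Band runs from +180.0° eastward to -164.0°, crossing the antimeridian.

16.0°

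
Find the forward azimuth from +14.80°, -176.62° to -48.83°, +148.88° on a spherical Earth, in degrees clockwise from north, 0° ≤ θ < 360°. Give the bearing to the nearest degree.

Δλ = 148.88 − -176.62 = 325.50°; wrapped into (−180°, 180°]: -34.50°.
θ = atan2( sin Δλ · cos φ₂ , cos φ₁ · sin φ₂ − sin φ₁ · cos φ₂ · cos Δλ )
  = atan2(-0.37286, -0.86637) = -156.714° → normalised to [0°, 360°): 203.286°.

203°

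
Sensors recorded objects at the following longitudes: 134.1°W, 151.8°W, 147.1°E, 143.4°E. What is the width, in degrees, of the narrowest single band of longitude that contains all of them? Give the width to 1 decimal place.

82.5°

Sort the longitudes: -151.8°, -134.1°, +143.4°, +147.1°.
Eastward gaps between consecutive values (wrapping around): 17.7°, 277.5°, 3.7°, 61.1°.
Largest gap = 277.5° ⇒ minimal covering band is its complement: 360° − 277.5° = 82.5°.
Band runs from +143.4° eastward to -134.1°, crossing the antimeridian.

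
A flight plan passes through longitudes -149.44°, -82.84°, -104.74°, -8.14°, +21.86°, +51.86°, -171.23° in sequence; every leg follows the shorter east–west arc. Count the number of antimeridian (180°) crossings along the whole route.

Leg 1: -149.44° → -82.84°, shortest Δλ = 66.6° (east) — does not cross 180°.
Leg 2: -82.84° → -104.74°, shortest Δλ = -21.9° (west) — does not cross 180°.
Leg 3: -104.74° → -8.14°, shortest Δλ = 96.6° (east) — does not cross 180°.
Leg 4: -8.14° → +21.86°, shortest Δλ = 30.0° (east) — does not cross 180°.
Leg 5: +21.86° → +51.86°, shortest Δλ = 30.0° (east) — does not cross 180°.
Leg 6: +51.86° → -171.23°, shortest Δλ = 136.91° (east) — crosses 180°.
Total crossings: 1.

1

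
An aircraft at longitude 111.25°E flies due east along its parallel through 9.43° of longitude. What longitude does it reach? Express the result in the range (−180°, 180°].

Start at +111.25°; shift +9.43° → +120.68°.
+120.68° already lies in (−180°, 180°].

120.68°E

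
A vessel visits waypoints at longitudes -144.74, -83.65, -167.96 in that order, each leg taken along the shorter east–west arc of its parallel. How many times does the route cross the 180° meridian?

Leg 1: -144.74° → -83.65°, shortest Δλ = 61.09° (east) — does not cross 180°.
Leg 2: -83.65° → -167.96°, shortest Δλ = -84.31° (west) — does not cross 180°.
Total crossings: 0.

0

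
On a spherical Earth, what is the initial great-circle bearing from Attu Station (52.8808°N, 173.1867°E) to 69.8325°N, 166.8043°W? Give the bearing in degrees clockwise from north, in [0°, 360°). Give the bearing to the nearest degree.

Δλ = -166.8043 − 173.1867 = -339.9910°; wrapped into (−180°, 180°]: 20.0090°.
θ = atan2( sin Δλ · cos φ₂ , cos φ₁ · sin φ₂ − sin φ₁ · cos φ₂ · cos Δλ )
  = atan2(0.11797, 0.30816) = 20.948° → normalised to [0°, 360°): 20.948°.

21°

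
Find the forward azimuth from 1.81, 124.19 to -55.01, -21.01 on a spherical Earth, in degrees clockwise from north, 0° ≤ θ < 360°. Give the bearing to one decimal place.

202.1°

Δλ = -21.01 − 124.19 = -145.20°.
θ = atan2( sin Δλ · cos φ₂ , cos φ₁ · sin φ₂ − sin φ₁ · cos φ₂ · cos Δλ )
  = atan2(-0.32727, -0.80397) = -157.851° → normalised to [0°, 360°): 202.149°.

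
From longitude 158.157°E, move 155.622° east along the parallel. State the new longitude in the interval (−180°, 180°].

Start at +158.157°; shift +155.622° → +313.779°.
+313.779° lies outside (−180°, 180°]; subtract 360° → -46.221°.

46.221°W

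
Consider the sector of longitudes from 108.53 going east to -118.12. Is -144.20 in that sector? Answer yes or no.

Band width going east from +108.53° to -118.12°: ((-118.12 − 108.53) mod 360) = 133.35°.
Offset of -144.20° east of the west edge: ((-144.20 − 108.53) mod 360) = 107.27°.
107.27° ≤ 133.35° ⇒ inside.

Yes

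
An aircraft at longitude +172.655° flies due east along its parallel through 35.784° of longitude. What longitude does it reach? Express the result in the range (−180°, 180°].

Start at +172.655°; shift +35.784° → +208.439°.
+208.439° lies outside (−180°, 180°]; subtract 360° → -151.561°.

-151.561°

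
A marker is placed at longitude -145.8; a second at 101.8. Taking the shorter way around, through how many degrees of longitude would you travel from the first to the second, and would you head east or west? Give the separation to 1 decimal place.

Raw difference: 101.8 − -145.8 = 247.6°.
Normalise into (−180°, 180°]: 247.6° − 360° = -112.4°.
Negative ⇒ the second point lies to the west; separation 112.4°.

112.4° west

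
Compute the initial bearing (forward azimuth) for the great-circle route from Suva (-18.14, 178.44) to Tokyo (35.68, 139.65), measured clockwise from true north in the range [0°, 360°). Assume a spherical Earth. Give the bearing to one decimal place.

Δλ = 139.65 − 178.44 = -38.79°.
θ = atan2( sin Δλ · cos φ₂ , cos φ₁ · sin φ₂ − sin φ₁ · cos φ₂ · cos Δλ )
  = atan2(-0.50887, 0.75139) = -34.107° → normalised to [0°, 360°): 325.893°.

325.9°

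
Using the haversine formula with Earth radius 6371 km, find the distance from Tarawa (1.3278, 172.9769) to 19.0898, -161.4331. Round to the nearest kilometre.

Δλ = -161.4331 − 172.9769 = -334.4100°; wrapped into (−180°, 180°]: 25.5900°.
Δφ = 19.0898 − 1.3278 = 17.7620°.
a = sin²(Δφ/2) + cos φ₁ · cos φ₂ · sin²(Δλ/2) = 0.070170.
c = 2·atan2(√a, √(1−a)) = 0.53619 rad → d = 6371·c ≈ 3416.09 km.

3416 km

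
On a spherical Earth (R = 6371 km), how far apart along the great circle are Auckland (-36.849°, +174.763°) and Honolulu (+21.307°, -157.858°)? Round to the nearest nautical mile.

Δλ = -157.858 − 174.763 = -332.621°; wrapped into (−180°, 180°]: 27.379°.
Δφ = 21.307 − -36.849 = 58.156°.
a = sin²(Δφ/2) + cos φ₁ · cos φ₂ · sin²(Δλ/2) = 0.277951.
c = 2·atan2(√a, √(1−a)) = 1.11063 rad → d = 6371·c ≈ 7075.82 km ≈ 3820.64 nmi.

3821 nmi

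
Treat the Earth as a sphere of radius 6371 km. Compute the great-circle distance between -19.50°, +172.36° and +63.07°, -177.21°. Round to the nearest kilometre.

Δλ = -177.21 − 172.36 = -349.57°; wrapped into (−180°, 180°]: 10.43°.
Δφ = 63.07 − -19.50 = 82.57°.
a = sin²(Δφ/2) + cos φ₁ · cos φ₂ · sin²(Δλ/2) = 0.438870.
c = 2·atan2(√a, √(1−a)) = 1.44823 rad → d = 6371·c ≈ 9226.67 km.

9227 km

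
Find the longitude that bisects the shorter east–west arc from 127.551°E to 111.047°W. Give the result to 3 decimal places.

Signed shortest Δλ from +127.551° to -111.047° is +121.402°.
Midpoint longitude = +127.551° + (+121.402°)/2 = +127.551° + 60.701° = +188.252°.
Normalise into (−180°, 180°]: -171.748°.
(The naïve average (+127.551 + -111.047)/2 = 8.252° is on the wrong side of the globe.)

171.748°W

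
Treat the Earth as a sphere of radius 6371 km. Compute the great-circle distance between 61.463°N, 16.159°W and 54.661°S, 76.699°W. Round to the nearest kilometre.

13955 km

Δλ = -76.699 − -16.159 = -60.540°.
Δφ = -54.661 − 61.463 = -116.124°.
a = sin²(Δφ/2) + cos φ₁ · cos φ₂ · sin²(Δλ/2) = 0.790369.
c = 2·atan2(√a, √(1−a)) = 2.19043 rad → d = 6371·c ≈ 13955.24 km.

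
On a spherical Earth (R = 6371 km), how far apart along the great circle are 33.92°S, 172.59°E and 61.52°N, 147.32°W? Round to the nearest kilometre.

Δλ = -147.32 − 172.59 = -319.91°; wrapped into (−180°, 180°]: 40.09°.
Δφ = 61.52 − -33.92 = 95.44°.
a = sin²(Δφ/2) + cos φ₁ · cos φ₂ · sin²(Δλ/2) = 0.593890.
c = 2·atan2(√a, √(1−a)) = 1.75970 rad → d = 6371·c ≈ 11211.03 km.

11211 km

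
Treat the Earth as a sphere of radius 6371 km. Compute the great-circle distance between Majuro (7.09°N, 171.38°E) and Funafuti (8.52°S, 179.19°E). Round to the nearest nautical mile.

1047 nmi

Δλ = 179.19 − 171.38 = 7.81°.
Δφ = -8.52 − 7.09 = -15.61°.
a = sin²(Δφ/2) + cos φ₁ · cos φ₂ · sin²(Δλ/2) = 0.022994.
c = 2·atan2(√a, √(1−a)) = 0.30445 rad → d = 6371·c ≈ 1939.64 km ≈ 1047.32 nmi.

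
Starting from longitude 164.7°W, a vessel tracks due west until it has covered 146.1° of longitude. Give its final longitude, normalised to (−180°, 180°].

49.2°E

Start at -164.7°; shift −146.1° → -310.8°.
-310.8° lies outside (−180°, 180°]; add 360° → +49.2°.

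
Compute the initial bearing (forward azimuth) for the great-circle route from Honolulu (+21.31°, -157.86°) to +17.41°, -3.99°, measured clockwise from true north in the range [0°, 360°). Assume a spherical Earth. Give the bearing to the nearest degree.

Δλ = -3.99 − -157.86 = 153.87°.
θ = atan2( sin Δλ · cos φ₂ , cos φ₁ · sin φ₂ − sin φ₁ · cos φ₂ · cos Δλ )
  = atan2(0.42023, 0.59007) = 35.457° → normalised to [0°, 360°): 35.457°.

35°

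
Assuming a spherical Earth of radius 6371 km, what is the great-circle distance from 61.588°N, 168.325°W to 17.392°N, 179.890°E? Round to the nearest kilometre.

5001 km

Δλ = 179.890 − -168.325 = 348.215°; wrapped into (−180°, 180°]: -11.785°.
Δφ = 17.392 − 61.588 = -44.196°.
a = sin²(Δφ/2) + cos φ₁ · cos φ₂ · sin²(Δλ/2) = 0.146306.
c = 2·atan2(√a, √(1−a)) = 0.78500 rad → d = 6371·c ≈ 5001.24 km.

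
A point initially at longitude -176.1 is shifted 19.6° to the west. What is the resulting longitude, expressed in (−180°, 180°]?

+164.3°

Start at -176.1°; shift −19.6° → -195.7°.
-195.7° lies outside (−180°, 180°]; add 360° → +164.3°.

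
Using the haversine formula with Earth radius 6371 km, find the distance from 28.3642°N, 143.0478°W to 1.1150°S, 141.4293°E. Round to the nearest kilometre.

8655 km

Δλ = 141.4293 − -143.0478 = 284.4771°; wrapped into (−180°, 180°]: -75.5229°.
Δφ = -1.1150 − 28.3642 = -29.4792°.
a = sin²(Δφ/2) + cos φ₁ · cos φ₂ · sin²(Δλ/2) = 0.394653.
c = 2·atan2(√a, √(1−a)) = 1.35851 rad → d = 6371·c ≈ 8655.08 km.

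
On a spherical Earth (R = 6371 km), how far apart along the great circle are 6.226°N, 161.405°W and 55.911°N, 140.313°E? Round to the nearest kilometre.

Δλ = 140.313 − -161.405 = 301.718°; wrapped into (−180°, 180°]: -58.282°.
Δφ = 55.911 − 6.226 = 49.685°.
a = sin²(Δφ/2) + cos φ₁ · cos φ₂ · sin²(Δλ/2) = 0.308628.
c = 2·atan2(√a, √(1−a)) = 1.17803 rad → d = 6371·c ≈ 7505.24 km.

7505 km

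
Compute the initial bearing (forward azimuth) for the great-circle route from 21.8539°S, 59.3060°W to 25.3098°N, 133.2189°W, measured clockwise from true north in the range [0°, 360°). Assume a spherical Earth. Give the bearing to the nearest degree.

Δλ = -133.2189 − -59.3060 = -73.9129°.
θ = atan2( sin Δλ · cos φ₂ , cos φ₁ · sin φ₂ − sin φ₁ · cos φ₂ · cos Δλ )
  = atan2(-0.86861, 0.49004) = -60.570° → normalised to [0°, 360°): 299.430°.

299°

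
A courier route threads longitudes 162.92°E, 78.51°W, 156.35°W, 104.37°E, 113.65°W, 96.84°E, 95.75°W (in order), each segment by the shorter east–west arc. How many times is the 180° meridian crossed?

Leg 1: +162.92° → -78.51°, shortest Δλ = 118.57° (east) — crosses 180°.
Leg 2: -78.51° → -156.35°, shortest Δλ = -77.84° (west) — does not cross 180°.
Leg 3: -156.35° → +104.37°, shortest Δλ = -99.28° (west) — crosses 180°.
Leg 4: +104.37° → -113.65°, shortest Δλ = 141.98° (east) — crosses 180°.
Leg 5: -113.65° → +96.84°, shortest Δλ = -149.51° (west) — crosses 180°.
Leg 6: +96.84° → -95.75°, shortest Δλ = 167.41° (east) — crosses 180°.
Total crossings: 5.

5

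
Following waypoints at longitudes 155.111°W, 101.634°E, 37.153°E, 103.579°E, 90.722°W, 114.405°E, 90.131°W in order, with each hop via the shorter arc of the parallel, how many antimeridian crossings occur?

Leg 1: -155.111° → +101.634°, shortest Δλ = -103.255° (west) — crosses 180°.
Leg 2: +101.634° → +37.153°, shortest Δλ = -64.481° (west) — does not cross 180°.
Leg 3: +37.153° → +103.579°, shortest Δλ = 66.426° (east) — does not cross 180°.
Leg 4: +103.579° → -90.722°, shortest Δλ = 165.699° (east) — crosses 180°.
Leg 5: -90.722° → +114.405°, shortest Δλ = -154.873° (west) — crosses 180°.
Leg 6: +114.405° → -90.131°, shortest Δλ = 155.464° (east) — crosses 180°.
Total crossings: 4.

4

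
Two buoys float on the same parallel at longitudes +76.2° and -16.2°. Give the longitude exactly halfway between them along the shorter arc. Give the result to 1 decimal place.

Signed shortest Δλ from +76.2° to -16.2° is -92.4°.
Midpoint longitude = +76.2° + (-92.4°)/2 = +76.2° − 46.2° = +30.0°.

+30.0°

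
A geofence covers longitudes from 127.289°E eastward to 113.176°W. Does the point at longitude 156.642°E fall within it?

Yes

Band width going east from +127.289° to -113.176°: ((-113.176 − 127.289) mod 360) = 119.535°.
Offset of +156.642° east of the west edge: ((156.642 − 127.289) mod 360) = 29.353°.
29.353° ≤ 119.535° ⇒ inside.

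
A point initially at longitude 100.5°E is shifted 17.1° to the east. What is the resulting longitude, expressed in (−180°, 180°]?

117.6°E

Start at +100.5°; shift +17.1° → +117.6°.
+117.6° already lies in (−180°, 180°].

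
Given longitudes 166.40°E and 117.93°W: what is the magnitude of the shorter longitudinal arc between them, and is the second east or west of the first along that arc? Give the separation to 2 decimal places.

75.67° east

Raw difference: -117.93 − 166.40 = -284.33°.
Normalise into (−180°, 180°]: -284.33° + 360° = 75.67°.
Positive ⇒ the second point lies to the east; separation 75.67°.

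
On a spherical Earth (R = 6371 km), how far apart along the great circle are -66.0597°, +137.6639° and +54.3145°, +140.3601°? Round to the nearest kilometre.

13387 km

Δλ = 140.3601 − 137.6639 = 2.6962°.
Δφ = 54.3145 − -66.0597 = 120.3742°.
a = sin²(Δφ/2) + cos φ₁ · cos φ₂ · sin²(Δλ/2) = 0.752954.
c = 2·atan2(√a, √(1−a)) = 2.10123 rad → d = 6371·c ≈ 13386.94 km.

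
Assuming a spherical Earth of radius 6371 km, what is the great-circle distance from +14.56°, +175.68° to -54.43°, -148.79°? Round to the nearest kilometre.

8373 km

Δλ = -148.79 − 175.68 = -324.47°; wrapped into (−180°, 180°]: 35.53°.
Δφ = -54.43 − 14.56 = -68.99°.
a = sin²(Δφ/2) + cos φ₁ · cos φ₂ · sin²(Δλ/2) = 0.373148.
c = 2·atan2(√a, √(1−a)) = 1.31429 rad → d = 6371·c ≈ 8373.34 km.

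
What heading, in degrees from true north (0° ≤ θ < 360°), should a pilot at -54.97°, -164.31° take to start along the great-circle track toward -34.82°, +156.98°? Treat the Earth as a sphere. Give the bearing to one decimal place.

291.0°

Δλ = 156.98 − -164.31 = 321.29°; wrapped into (−180°, 180°]: -38.71°.
θ = atan2( sin Δλ · cos φ₂ , cos φ₁ · sin φ₂ − sin φ₁ · cos φ₂ · cos Δλ )
  = atan2(-0.51340, 0.19680) = -69.027° → normalised to [0°, 360°): 290.973°.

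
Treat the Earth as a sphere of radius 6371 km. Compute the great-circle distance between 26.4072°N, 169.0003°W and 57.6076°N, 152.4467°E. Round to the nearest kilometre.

Δλ = 152.4467 − -169.0003 = 321.4470°; wrapped into (−180°, 180°]: -38.5530°.
Δφ = 57.6076 − 26.4072 = 31.2004°.
a = sin²(Δφ/2) + cos φ₁ · cos φ₂ · sin²(Δλ/2) = 0.124612.
c = 2·atan2(√a, √(1−a)) = 0.72156 rad → d = 6371·c ≈ 4597.06 km.

4597 km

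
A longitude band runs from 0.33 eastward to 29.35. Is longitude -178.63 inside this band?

Band width going east from +0.33° to +29.35°: ((29.35 − 0.33) mod 360) = 29.02°.
Offset of -178.63° east of the west edge: ((-178.63 − 0.33) mod 360) = 181.04°.
181.04° > 29.02° ⇒ outside.

No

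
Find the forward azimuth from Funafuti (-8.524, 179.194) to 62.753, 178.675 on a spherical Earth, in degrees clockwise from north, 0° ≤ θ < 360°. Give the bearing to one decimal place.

Δλ = 178.675 − 179.194 = -0.519°.
θ = atan2( sin Δλ · cos φ₂ , cos φ₁ · sin φ₂ − sin φ₁ · cos φ₂ · cos Δλ )
  = atan2(-0.00415, 0.94708) = -0.251° → normalised to [0°, 360°): 359.749°.

359.7°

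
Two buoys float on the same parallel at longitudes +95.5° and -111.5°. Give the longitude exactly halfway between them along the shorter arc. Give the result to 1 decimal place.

Signed shortest Δλ from +95.5° to -111.5° is +153.0°.
Midpoint longitude = +95.5° + (+153.0°)/2 = +95.5° + 76.5° = +172.0°.
(The naïve average (+95.5 + -111.5)/2 = -8.0° is on the wrong side of the globe.)

+172.0°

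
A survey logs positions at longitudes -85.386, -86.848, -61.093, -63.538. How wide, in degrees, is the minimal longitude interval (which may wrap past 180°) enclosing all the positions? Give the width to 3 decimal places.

25.755°

Sort the longitudes: -86.848°, -85.386°, -63.538°, -61.093°.
Eastward gaps between consecutive values (wrapping around): 1.462°, 21.848°, 2.445°, 334.245°.
Largest gap = 334.245° ⇒ minimal covering band is its complement: 360° − 334.245° = 25.755°.
Band runs from -86.848° eastward to -61.093°.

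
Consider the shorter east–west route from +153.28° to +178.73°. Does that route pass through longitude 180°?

Signed shortest Δλ = ((178.73 − 153.28 + 180) mod 360) − 180 = 25.45°.
Going east by 25.45° from +153.28° reaches +178.73° without touching 180°.

No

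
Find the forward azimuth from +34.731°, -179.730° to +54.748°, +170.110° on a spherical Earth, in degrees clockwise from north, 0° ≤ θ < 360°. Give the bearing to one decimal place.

343.7°

Δλ = 170.110 − -179.730 = 349.840°; wrapped into (−180°, 180°]: -10.160°.
θ = atan2( sin Δλ · cos φ₂ , cos φ₁ · sin φ₂ − sin φ₁ · cos φ₂ · cos Δλ )
  = atan2(-0.10181, 0.34746) = -16.332° → normalised to [0°, 360°): 343.668°.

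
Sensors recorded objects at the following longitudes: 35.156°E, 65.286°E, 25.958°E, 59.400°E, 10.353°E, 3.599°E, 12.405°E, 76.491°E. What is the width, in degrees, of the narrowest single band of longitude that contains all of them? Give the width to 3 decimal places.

Sort the longitudes: +3.599°, +10.353°, +12.405°, +25.958°, +35.156°, +59.400°, +65.286°, +76.491°.
Eastward gaps between consecutive values (wrapping around): 6.754°, 2.052°, 13.553°, 9.198°, 24.244°, 5.886°, 11.205°, 287.108°.
Largest gap = 287.108° ⇒ minimal covering band is its complement: 360° − 287.108° = 72.892°.
Band runs from +3.599° eastward to +76.491°.

72.892°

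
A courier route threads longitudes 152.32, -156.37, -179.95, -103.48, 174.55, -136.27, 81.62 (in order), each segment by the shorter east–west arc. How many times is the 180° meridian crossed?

4

Leg 1: +152.32° → -156.37°, shortest Δλ = 51.31° (east) — crosses 180°.
Leg 2: -156.37° → -179.95°, shortest Δλ = -23.58° (west) — does not cross 180°.
Leg 3: -179.95° → -103.48°, shortest Δλ = 76.47° (east) — does not cross 180°.
Leg 4: -103.48° → +174.55°, shortest Δλ = -81.97° (west) — crosses 180°.
Leg 5: +174.55° → -136.27°, shortest Δλ = 49.18° (east) — crosses 180°.
Leg 6: -136.27° → +81.62°, shortest Δλ = -142.11° (west) — crosses 180°.
Total crossings: 4.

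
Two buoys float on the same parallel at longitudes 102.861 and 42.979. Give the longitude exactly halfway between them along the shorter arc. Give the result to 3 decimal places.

Signed shortest Δλ from +102.861° to +42.979° is -59.882°.
Midpoint longitude = +102.861° + (-59.882°)/2 = +102.861° − 29.941° = +72.920°.

+72.920°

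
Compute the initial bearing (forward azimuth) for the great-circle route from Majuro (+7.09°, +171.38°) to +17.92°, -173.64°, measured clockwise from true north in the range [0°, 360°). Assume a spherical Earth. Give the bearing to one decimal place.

Δλ = -173.64 − 171.38 = -345.02°; wrapped into (−180°, 180°]: 14.98°.
θ = atan2( sin Δλ · cos φ₂ , cos φ₁ · sin φ₂ − sin φ₁ · cos φ₂ · cos Δλ )
  = atan2(0.24594, 0.19189) = 52.038° → normalised to [0°, 360°): 52.038°.

52.0°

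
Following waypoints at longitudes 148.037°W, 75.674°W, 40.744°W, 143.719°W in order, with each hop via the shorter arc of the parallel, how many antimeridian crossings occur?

Leg 1: -148.037° → -75.674°, shortest Δλ = 72.363° (east) — does not cross 180°.
Leg 2: -75.674° → -40.744°, shortest Δλ = 34.93° (east) — does not cross 180°.
Leg 3: -40.744° → -143.719°, shortest Δλ = -102.975° (west) — does not cross 180°.
Total crossings: 0.

0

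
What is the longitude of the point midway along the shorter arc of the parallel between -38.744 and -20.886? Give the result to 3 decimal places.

-29.815°

Signed shortest Δλ from -38.744° to -20.886° is +17.858°.
Midpoint longitude = -38.744° + (+17.858°)/2 = -38.744° + 8.929° = -29.815°.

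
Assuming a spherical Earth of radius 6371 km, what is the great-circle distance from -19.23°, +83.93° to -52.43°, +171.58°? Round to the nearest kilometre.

Δλ = 171.58 − 83.93 = 87.65°.
Δφ = -52.43 − -19.23 = -33.20°.
a = sin²(Δφ/2) + cos φ₁ · cos φ₂ · sin²(Δλ/2) = 0.357670.
c = 2·atan2(√a, √(1−a)) = 1.28214 rad → d = 6371·c ≈ 8168.54 km.

8169 km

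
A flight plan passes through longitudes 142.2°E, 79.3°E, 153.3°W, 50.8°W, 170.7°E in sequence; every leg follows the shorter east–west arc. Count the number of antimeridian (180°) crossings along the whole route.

Leg 1: +142.2° → +79.3°, shortest Δλ = -62.9° (west) — does not cross 180°.
Leg 2: +79.3° → -153.3°, shortest Δλ = 127.4° (east) — crosses 180°.
Leg 3: -153.3° → -50.8°, shortest Δλ = 102.5° (east) — does not cross 180°.
Leg 4: -50.8° → +170.7°, shortest Δλ = -138.5° (west) — crosses 180°.
Total crossings: 2.

2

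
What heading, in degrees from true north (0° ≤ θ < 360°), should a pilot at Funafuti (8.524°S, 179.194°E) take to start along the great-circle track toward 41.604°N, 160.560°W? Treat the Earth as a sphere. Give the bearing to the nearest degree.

Δλ = -160.560 − 179.194 = -339.754°; wrapped into (−180°, 180°]: 20.246°.
θ = atan2( sin Δλ · cos φ₂ , cos φ₁ · sin φ₂ − sin φ₁ · cos φ₂ · cos Δλ )
  = atan2(0.25876, 0.76063) = 18.788° → normalised to [0°, 360°): 18.788°.

19°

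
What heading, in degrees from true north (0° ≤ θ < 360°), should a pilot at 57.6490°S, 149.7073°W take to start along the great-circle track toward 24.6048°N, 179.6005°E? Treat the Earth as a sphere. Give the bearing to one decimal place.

332.3°

Δλ = 179.6005 − -149.7073 = 329.3078°; wrapped into (−180°, 180°]: -30.6922°.
θ = atan2( sin Δλ · cos φ₂ , cos φ₁ · sin φ₂ − sin φ₁ · cos φ₂ · cos Δλ )
  = atan2(-0.46408, 0.88328) = -27.718° → normalised to [0°, 360°): 332.282°.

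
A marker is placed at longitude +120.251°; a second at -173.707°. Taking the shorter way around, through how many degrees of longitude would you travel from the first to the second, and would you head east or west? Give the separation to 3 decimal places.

66.042° east

Raw difference: -173.707 − 120.251 = -293.958°.
Normalise into (−180°, 180°]: -293.958° + 360° = 66.042°.
Positive ⇒ the second point lies to the east; separation 66.042°.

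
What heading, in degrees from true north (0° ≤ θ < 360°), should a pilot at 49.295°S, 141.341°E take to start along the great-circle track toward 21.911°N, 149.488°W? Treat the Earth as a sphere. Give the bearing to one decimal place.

Δλ = -149.488 − 141.341 = -290.829°; wrapped into (−180°, 180°]: 69.171°.
θ = atan2( sin Δλ · cos φ₂ , cos φ₁ · sin φ₂ − sin φ₁ · cos φ₂ · cos Δλ )
  = atan2(0.86713, 0.49345) = 60.357° → normalised to [0°, 360°): 60.357°.

60.4°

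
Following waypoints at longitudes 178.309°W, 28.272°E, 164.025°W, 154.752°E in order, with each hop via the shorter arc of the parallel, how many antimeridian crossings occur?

Leg 1: -178.309° → +28.272°, shortest Δλ = -153.419° (west) — crosses 180°.
Leg 2: +28.272° → -164.025°, shortest Δλ = 167.703° (east) — crosses 180°.
Leg 3: -164.025° → +154.752°, shortest Δλ = -41.223° (west) — crosses 180°.
Total crossings: 3.

3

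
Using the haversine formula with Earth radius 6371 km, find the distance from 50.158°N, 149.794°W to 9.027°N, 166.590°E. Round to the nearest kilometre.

6077 km

Δλ = 166.590 − -149.794 = 316.384°; wrapped into (−180°, 180°]: -43.616°.
Δφ = 9.027 − 50.158 = -41.131°.
a = sin²(Δφ/2) + cos φ₁ · cos φ₂ · sin²(Δλ/2) = 0.210721.
c = 2·atan2(√a, √(1−a)) = 0.95384 rad → d = 6371·c ≈ 6076.89 km.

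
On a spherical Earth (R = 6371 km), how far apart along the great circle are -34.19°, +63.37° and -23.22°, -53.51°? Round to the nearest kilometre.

Δλ = -53.51 − 63.37 = -116.88°.
Δφ = -23.22 − -34.19 = 10.97°.
a = sin²(Δφ/2) + cos φ₁ · cos φ₂ · sin²(Δλ/2) = 0.561071.
c = 2·atan2(√a, √(1−a)) = 1.69324 rad → d = 6371·c ≈ 10787.65 km.

10788 km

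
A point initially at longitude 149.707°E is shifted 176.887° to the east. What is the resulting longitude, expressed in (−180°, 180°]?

33.406°W

Start at +149.707°; shift +176.887° → +326.594°.
+326.594° lies outside (−180°, 180°]; subtract 360° → -33.406°.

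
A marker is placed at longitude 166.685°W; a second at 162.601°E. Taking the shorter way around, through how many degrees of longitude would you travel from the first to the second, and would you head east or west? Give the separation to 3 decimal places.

Raw difference: 162.601 − -166.685 = 329.286°.
Normalise into (−180°, 180°]: 329.286° − 360° = -30.714°.
Negative ⇒ the second point lies to the west; separation 30.714°.

30.714° west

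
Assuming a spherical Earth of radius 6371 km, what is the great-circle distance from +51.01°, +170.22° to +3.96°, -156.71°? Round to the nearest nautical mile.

3277 nmi

Δλ = -156.71 − 170.22 = -326.93°; wrapped into (−180°, 180°]: 33.07°.
Δφ = 3.96 − 51.01 = -47.05°.
a = sin²(Δφ/2) + cos φ₁ · cos φ₂ · sin²(Δλ/2) = 0.210161.
c = 2·atan2(√a, √(1−a)) = 0.95246 rad → d = 6371·c ≈ 6068.14 km ≈ 3276.53 nmi.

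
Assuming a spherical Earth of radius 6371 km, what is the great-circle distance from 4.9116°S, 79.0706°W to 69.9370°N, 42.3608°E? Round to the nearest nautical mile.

Δλ = 42.3608 − -79.0706 = 121.4314°.
Δφ = 69.9370 − -4.9116 = 74.8486°.
a = sin²(Δφ/2) + cos φ₁ · cos φ₂ · sin²(Δλ/2) = 0.629330.
c = 2·atan2(√a, √(1−a)) = 1.83243 rad → d = 6371·c ≈ 11674.42 km ≈ 6303.68 nmi.

6304 nmi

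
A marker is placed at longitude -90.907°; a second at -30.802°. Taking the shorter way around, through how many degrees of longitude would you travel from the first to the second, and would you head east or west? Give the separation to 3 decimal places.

Raw difference: -30.802 − -90.907 = 60.105°.
Normalise into (−180°, 180°]: 60.105° stays 60.105°.
Positive ⇒ the second point lies to the east; separation 60.105°.

60.105° east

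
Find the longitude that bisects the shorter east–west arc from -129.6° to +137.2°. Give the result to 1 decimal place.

Signed shortest Δλ from -129.6° to +137.2° is -93.2°.
Midpoint longitude = -129.6° + (-93.2°)/2 = -129.6° − 46.6° = -176.2°.
(The naïve average (-129.6 + +137.2)/2 = 3.8° is on the wrong side of the globe.)

-176.2°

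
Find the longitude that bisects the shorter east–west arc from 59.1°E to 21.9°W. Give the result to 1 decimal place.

18.6°E

Signed shortest Δλ from +59.1° to -21.9° is -81.0°.
Midpoint longitude = +59.1° + (-81.0°)/2 = +59.1° − 40.5° = +18.6°.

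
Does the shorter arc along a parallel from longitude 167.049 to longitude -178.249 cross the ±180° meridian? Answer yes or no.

Yes

Naïve |-178.249 − 167.049| = 345.298° > 180°, so the shorter arc goes the other way round — across 180°.
Signed shortest Δλ = ((-178.249 − 167.049 + 180) mod 360) − 180 = 14.702°.
Going east by 14.702° from +167.049° passes through 180° before reaching -178.249°.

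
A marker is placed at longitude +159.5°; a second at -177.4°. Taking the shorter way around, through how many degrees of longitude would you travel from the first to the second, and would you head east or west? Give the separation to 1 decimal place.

23.1° east

Raw difference: -177.4 − 159.5 = -336.9°.
Normalise into (−180°, 180°]: -336.9° + 360° = 23.1°.
Positive ⇒ the second point lies to the east; separation 23.1°.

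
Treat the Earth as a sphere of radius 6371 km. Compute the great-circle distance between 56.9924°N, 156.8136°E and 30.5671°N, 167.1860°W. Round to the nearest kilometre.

Δλ = -167.1860 − 156.8136 = -323.9996°; wrapped into (−180°, 180°]: 36.0004°.
Δφ = 30.5671 − 56.9924 = -26.4253°.
a = sin²(Δφ/2) + cos φ₁ · cos φ₂ · sin²(Δλ/2) = 0.097033.
c = 2·atan2(√a, √(1−a)) = 0.63355 rad → d = 6371·c ≈ 4036.32 km.

4036 km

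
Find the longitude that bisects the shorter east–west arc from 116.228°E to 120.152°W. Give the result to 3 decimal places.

178.038°E

Signed shortest Δλ from +116.228° to -120.152° is +123.620°.
Midpoint longitude = +116.228° + (+123.620°)/2 = +116.228° + 61.810° = +178.038°.
(The naïve average (+116.228 + -120.152)/2 = -1.962° is on the wrong side of the globe.)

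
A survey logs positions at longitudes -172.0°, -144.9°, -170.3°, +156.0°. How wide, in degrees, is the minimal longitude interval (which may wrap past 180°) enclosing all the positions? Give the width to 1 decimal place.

59.1°

Sort the longitudes: -172.0°, -170.3°, -144.9°, +156.0°.
Eastward gaps between consecutive values (wrapping around): 1.7°, 25.4°, 300.9°, 32.0°.
Largest gap = 300.9° ⇒ minimal covering band is its complement: 360° − 300.9° = 59.1°.
Band runs from +156.0° eastward to -144.9°, crossing the antimeridian.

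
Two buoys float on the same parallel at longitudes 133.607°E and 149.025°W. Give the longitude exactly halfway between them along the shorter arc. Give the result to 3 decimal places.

Signed shortest Δλ from +133.607° to -149.025° is +77.368°.
Midpoint longitude = +133.607° + (+77.368°)/2 = +133.607° + 38.684° = +172.291°.
(The naïve average (+133.607 + -149.025)/2 = -7.709° is on the wrong side of the globe.)

172.291°E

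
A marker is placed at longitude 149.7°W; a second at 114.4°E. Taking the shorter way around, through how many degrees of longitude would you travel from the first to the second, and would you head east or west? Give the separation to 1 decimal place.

95.9° west

Raw difference: 114.4 − -149.7 = 264.1°.
Normalise into (−180°, 180°]: 264.1° − 360° = -95.9°.
Negative ⇒ the second point lies to the west; separation 95.9°.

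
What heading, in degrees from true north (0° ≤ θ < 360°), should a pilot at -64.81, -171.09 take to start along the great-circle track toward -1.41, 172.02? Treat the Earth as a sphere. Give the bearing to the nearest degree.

Δλ = 172.02 − -171.09 = 343.11°; wrapped into (−180°, 180°]: -16.89°.
θ = atan2( sin Δλ · cos φ₂ , cos φ₁ · sin φ₂ − sin φ₁ · cos φ₂ · cos Δλ )
  = atan2(-0.29045, 0.85513) = -18.760° → normalised to [0°, 360°): 341.240°.

341°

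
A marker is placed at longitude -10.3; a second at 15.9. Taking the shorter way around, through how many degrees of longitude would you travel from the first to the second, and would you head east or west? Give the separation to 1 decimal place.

Raw difference: 15.9 − -10.3 = 26.2°.
Normalise into (−180°, 180°]: 26.2° stays 26.2°.
Positive ⇒ the second point lies to the east; separation 26.2°.

26.2° east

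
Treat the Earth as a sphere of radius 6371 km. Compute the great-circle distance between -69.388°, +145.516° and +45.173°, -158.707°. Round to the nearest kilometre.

13523 km

Δλ = -158.707 − 145.516 = -304.223°; wrapped into (−180°, 180°]: 55.777°.
Δφ = 45.173 − -69.388 = 114.561°.
a = sin²(Δφ/2) + cos φ₁ · cos φ₂ · sin²(Δλ/2) = 0.762130.
c = 2·atan2(√a, √(1−a)) = 2.12264 rad → d = 6371·c ≈ 13523.35 km.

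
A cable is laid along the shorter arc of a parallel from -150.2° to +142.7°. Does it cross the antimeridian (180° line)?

Naïve |142.7 − -150.2| = 292.9° > 180°, so the shorter arc goes the other way round — across 180°.
Signed shortest Δλ = ((142.7 − -150.2 + 180) mod 360) − 180 = -67.1°.
Going west by 67.1° from -150.2° passes through 180° before reaching +142.7°.

Yes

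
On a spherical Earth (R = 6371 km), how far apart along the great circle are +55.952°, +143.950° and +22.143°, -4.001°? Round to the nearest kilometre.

10820 km

Δλ = -4.001 − 143.950 = -147.951°.
Δφ = 22.143 − 55.952 = -33.809°.
a = sin²(Δφ/2) + cos φ₁ · cos φ₂ · sin²(Δλ/2) = 0.563627.
c = 2·atan2(√a, √(1−a)) = 1.69840 rad → d = 6371·c ≈ 10820.48 km.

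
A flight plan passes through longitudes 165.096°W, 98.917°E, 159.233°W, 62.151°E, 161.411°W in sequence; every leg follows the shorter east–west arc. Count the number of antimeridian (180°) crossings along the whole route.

Leg 1: -165.096° → +98.917°, shortest Δλ = -95.987° (west) — crosses 180°.
Leg 2: +98.917° → -159.233°, shortest Δλ = 101.85° (east) — crosses 180°.
Leg 3: -159.233° → +62.151°, shortest Δλ = -138.616° (west) — crosses 180°.
Leg 4: +62.151° → -161.411°, shortest Δλ = 136.438° (east) — crosses 180°.
Total crossings: 4.

4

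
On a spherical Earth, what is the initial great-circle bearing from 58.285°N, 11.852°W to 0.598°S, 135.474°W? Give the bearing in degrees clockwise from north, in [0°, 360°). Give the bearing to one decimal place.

299.2°

Δλ = -135.474 − -11.852 = -123.622°.
θ = atan2( sin Δλ · cos φ₂ , cos φ₁ · sin φ₂ − sin φ₁ · cos φ₂ · cos Δλ )
  = atan2(-0.83266, 0.46552) = -60.792° → normalised to [0°, 360°): 299.208°.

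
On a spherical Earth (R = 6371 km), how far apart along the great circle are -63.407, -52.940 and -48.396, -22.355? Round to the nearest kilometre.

2491 km

Δλ = -22.355 − -52.940 = 30.585°.
Δφ = -48.396 − -63.407 = 15.011°.
a = sin²(Δφ/2) + cos φ₁ · cos φ₂ · sin²(Δλ/2) = 0.037738.
c = 2·atan2(√a, √(1−a)) = 0.39101 rad → d = 6371·c ≈ 2491.13 km.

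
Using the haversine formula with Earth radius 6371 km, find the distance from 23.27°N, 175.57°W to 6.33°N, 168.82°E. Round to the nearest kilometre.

2518 km

Δλ = 168.82 − -175.57 = 344.39°; wrapped into (−180°, 180°]: -15.61°.
Δφ = 6.33 − 23.27 = -16.94°.
a = sin²(Δφ/2) + cos φ₁ · cos φ₂ · sin²(Δλ/2) = 0.038533.
c = 2·atan2(√a, √(1−a)) = 0.39517 rad → d = 6371·c ≈ 2517.60 km.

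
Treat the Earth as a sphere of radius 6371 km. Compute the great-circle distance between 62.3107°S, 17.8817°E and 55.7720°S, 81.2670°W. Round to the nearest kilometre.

Δλ = -81.2670 − 17.8817 = -99.1487°.
Δφ = -55.7720 − -62.3107 = 6.5387°.
a = sin²(Δφ/2) + cos φ₁ · cos φ₂ · sin²(Δλ/2) = 0.154719.
c = 2·atan2(√a, √(1−a)) = 0.80853 rad → d = 6371·c ≈ 5151.14 km.

5151 km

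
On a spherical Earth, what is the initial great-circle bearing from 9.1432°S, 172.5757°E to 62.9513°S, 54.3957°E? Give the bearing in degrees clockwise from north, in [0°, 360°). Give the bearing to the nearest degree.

Δλ = 54.3957 − 172.5757 = -118.1800°.
θ = atan2( sin Δλ · cos φ₂ , cos φ₁ · sin φ₂ − sin φ₁ · cos φ₂ · cos Δλ )
  = atan2(-0.40085, -0.91343) = -156.306° → normalised to [0°, 360°): 203.694°.

204°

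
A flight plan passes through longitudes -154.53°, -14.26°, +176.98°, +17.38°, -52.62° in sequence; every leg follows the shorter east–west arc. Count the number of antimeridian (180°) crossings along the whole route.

Leg 1: -154.53° → -14.26°, shortest Δλ = 140.27° (east) — does not cross 180°.
Leg 2: -14.26° → +176.98°, shortest Δλ = -168.76° (west) — crosses 180°.
Leg 3: +176.98° → +17.38°, shortest Δλ = -159.6° (west) — does not cross 180°.
Leg 4: +17.38° → -52.62°, shortest Δλ = -70.0° (west) — does not cross 180°.
Total crossings: 1.

1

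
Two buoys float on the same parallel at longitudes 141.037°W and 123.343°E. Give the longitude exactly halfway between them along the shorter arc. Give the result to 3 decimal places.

Signed shortest Δλ from -141.037° to +123.343° is -95.620°.
Midpoint longitude = -141.037° + (-95.620°)/2 = -141.037° − 47.810° = -188.847°.
Normalise into (−180°, 180°]: +171.153°.
(The naïve average (-141.037 + +123.343)/2 = -8.847° is on the wrong side of the globe.)

171.153°E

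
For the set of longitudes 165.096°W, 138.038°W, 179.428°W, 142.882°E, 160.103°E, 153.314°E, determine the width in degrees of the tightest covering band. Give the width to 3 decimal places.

79.080°

Sort the longitudes: -179.428°, -165.096°, -138.038°, +142.882°, +153.314°, +160.103°.
Eastward gaps between consecutive values (wrapping around): 14.332°, 27.058°, 280.920°, 10.432°, 6.789°, 20.469°.
Largest gap = 280.920° ⇒ minimal covering band is its complement: 360° − 280.920° = 79.080°.
Band runs from +142.882° eastward to -138.038°, crossing the antimeridian.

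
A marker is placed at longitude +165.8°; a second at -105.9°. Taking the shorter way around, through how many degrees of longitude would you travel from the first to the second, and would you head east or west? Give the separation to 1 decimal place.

Raw difference: -105.9 − 165.8 = -271.7°.
Normalise into (−180°, 180°]: -271.7° + 360° = 88.3°.
Positive ⇒ the second point lies to the east; separation 88.3°.

88.3° east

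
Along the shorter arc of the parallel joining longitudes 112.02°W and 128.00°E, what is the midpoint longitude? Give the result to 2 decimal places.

172.01°W

Signed shortest Δλ from -112.02° to +128.00° is -119.98°.
Midpoint longitude = -112.02° + (-119.98°)/2 = -112.02° − 59.99° = -172.01°.
(The naïve average (-112.02 + +128.00)/2 = 7.99° is on the wrong side of the globe.)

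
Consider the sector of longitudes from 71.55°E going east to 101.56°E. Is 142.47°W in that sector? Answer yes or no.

No

Band width going east from +71.55° to +101.56°: ((101.56 − 71.55) mod 360) = 30.01°.
Offset of -142.47° east of the west edge: ((-142.47 − 71.55) mod 360) = 145.98°.
145.98° > 30.01° ⇒ outside.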